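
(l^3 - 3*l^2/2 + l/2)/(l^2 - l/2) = l - 1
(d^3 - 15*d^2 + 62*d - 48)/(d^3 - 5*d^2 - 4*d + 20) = (d^3 - 15*d^2 + 62*d - 48)/(d^3 - 5*d^2 - 4*d + 20)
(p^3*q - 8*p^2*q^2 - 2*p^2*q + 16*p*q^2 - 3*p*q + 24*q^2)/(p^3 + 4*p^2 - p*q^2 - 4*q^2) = q*(p^3 - 8*p^2*q - 2*p^2 + 16*p*q - 3*p + 24*q)/(p^3 + 4*p^2 - p*q^2 - 4*q^2)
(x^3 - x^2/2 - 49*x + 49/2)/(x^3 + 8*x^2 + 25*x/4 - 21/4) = 2*(x - 7)/(2*x + 3)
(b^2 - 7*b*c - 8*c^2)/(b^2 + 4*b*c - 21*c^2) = (b^2 - 7*b*c - 8*c^2)/(b^2 + 4*b*c - 21*c^2)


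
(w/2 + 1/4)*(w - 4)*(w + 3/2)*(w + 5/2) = w^4/2 + w^3/4 - 49*w^2/8 - 169*w/16 - 15/4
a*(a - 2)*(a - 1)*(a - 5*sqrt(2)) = a^4 - 5*sqrt(2)*a^3 - 3*a^3 + 2*a^2 + 15*sqrt(2)*a^2 - 10*sqrt(2)*a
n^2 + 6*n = n*(n + 6)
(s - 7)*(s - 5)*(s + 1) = s^3 - 11*s^2 + 23*s + 35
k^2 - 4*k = k*(k - 4)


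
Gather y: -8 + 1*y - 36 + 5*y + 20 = 6*y - 24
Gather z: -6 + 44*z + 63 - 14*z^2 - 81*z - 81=-14*z^2 - 37*z - 24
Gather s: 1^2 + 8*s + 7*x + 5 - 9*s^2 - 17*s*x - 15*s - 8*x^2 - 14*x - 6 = -9*s^2 + s*(-17*x - 7) - 8*x^2 - 7*x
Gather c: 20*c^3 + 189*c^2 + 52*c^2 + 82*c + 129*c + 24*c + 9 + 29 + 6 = 20*c^3 + 241*c^2 + 235*c + 44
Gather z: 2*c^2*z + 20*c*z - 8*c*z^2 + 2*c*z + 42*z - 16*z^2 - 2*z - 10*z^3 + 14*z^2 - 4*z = -10*z^3 + z^2*(-8*c - 2) + z*(2*c^2 + 22*c + 36)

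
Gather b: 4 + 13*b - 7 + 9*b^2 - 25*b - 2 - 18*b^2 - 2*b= -9*b^2 - 14*b - 5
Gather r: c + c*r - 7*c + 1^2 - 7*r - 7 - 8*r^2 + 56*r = -6*c - 8*r^2 + r*(c + 49) - 6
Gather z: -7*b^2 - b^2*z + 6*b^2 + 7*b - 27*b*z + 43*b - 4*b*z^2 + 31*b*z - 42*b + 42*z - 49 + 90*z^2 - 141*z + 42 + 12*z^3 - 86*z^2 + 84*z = -b^2 + 8*b + 12*z^3 + z^2*(4 - 4*b) + z*(-b^2 + 4*b - 15) - 7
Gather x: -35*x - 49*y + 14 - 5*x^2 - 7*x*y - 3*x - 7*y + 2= -5*x^2 + x*(-7*y - 38) - 56*y + 16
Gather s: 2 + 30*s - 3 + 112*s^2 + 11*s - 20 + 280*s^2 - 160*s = 392*s^2 - 119*s - 21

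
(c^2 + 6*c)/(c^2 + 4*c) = (c + 6)/(c + 4)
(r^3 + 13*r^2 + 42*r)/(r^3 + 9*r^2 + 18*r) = (r + 7)/(r + 3)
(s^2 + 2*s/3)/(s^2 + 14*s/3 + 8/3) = s/(s + 4)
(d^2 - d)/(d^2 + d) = (d - 1)/(d + 1)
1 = 1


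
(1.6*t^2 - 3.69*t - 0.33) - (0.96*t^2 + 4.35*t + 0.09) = 0.64*t^2 - 8.04*t - 0.42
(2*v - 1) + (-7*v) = -5*v - 1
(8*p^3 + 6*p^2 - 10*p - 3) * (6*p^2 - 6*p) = 48*p^5 - 12*p^4 - 96*p^3 + 42*p^2 + 18*p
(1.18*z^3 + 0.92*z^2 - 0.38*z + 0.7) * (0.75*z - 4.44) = 0.885*z^4 - 4.5492*z^3 - 4.3698*z^2 + 2.2122*z - 3.108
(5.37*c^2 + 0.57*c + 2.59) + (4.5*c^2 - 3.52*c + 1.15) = 9.87*c^2 - 2.95*c + 3.74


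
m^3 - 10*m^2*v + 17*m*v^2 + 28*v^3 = (m - 7*v)*(m - 4*v)*(m + v)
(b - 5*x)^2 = b^2 - 10*b*x + 25*x^2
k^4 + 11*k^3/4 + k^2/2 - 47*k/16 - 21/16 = (k - 1)*(k + 1/2)*(k + 3/2)*(k + 7/4)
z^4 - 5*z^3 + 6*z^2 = z^2*(z - 3)*(z - 2)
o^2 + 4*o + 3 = (o + 1)*(o + 3)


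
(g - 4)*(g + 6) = g^2 + 2*g - 24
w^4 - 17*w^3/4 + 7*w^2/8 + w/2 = w*(w - 4)*(w - 1/2)*(w + 1/4)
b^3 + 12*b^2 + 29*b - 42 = (b - 1)*(b + 6)*(b + 7)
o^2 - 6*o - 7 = (o - 7)*(o + 1)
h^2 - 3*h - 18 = (h - 6)*(h + 3)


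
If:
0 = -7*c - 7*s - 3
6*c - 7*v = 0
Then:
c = 7*v/6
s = -7*v/6 - 3/7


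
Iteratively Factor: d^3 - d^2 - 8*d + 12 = (d - 2)*(d^2 + d - 6) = (d - 2)^2*(d + 3)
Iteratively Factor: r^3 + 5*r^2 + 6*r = (r + 3)*(r^2 + 2*r) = (r + 2)*(r + 3)*(r)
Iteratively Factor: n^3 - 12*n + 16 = (n - 2)*(n^2 + 2*n - 8) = (n - 2)*(n + 4)*(n - 2)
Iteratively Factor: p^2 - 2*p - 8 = (p - 4)*(p + 2)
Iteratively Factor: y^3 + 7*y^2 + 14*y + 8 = (y + 1)*(y^2 + 6*y + 8) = (y + 1)*(y + 4)*(y + 2)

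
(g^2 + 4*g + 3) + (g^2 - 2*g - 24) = 2*g^2 + 2*g - 21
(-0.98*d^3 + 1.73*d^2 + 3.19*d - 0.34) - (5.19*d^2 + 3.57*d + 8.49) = -0.98*d^3 - 3.46*d^2 - 0.38*d - 8.83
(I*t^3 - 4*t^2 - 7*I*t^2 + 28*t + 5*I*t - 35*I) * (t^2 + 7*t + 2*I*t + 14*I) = I*t^5 - 6*t^4 - 52*I*t^3 + 284*t^2 + 147*I*t + 490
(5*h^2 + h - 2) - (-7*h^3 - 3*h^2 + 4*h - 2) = 7*h^3 + 8*h^2 - 3*h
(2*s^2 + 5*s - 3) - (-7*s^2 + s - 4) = 9*s^2 + 4*s + 1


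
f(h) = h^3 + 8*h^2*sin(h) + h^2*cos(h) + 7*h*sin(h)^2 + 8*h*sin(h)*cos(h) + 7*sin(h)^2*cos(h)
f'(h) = -h^2*sin(h) + 8*h^2*cos(h) + 3*h^2 - 8*h*sin(h)^2 + 14*h*sin(h)*cos(h) + 16*h*sin(h) + 8*h*cos(h)^2 + 2*h*cos(h) - 7*sin(h)^3 + 7*sin(h)^2 + 14*sin(h)*cos(h)^2 + 8*sin(h)*cos(h)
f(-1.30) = -18.80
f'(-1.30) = 53.00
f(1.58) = 34.77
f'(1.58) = 17.15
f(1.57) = 34.60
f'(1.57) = 17.53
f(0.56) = 6.57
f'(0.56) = 23.95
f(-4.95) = 34.76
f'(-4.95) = 38.66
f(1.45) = 32.22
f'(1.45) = 22.00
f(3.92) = -10.27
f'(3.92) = -47.50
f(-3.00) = -49.98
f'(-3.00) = -59.87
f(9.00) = 904.83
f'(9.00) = -335.13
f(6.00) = 161.02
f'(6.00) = 392.20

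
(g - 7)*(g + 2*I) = g^2 - 7*g + 2*I*g - 14*I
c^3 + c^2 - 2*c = c*(c - 1)*(c + 2)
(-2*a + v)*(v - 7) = -2*a*v + 14*a + v^2 - 7*v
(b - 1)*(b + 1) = b^2 - 1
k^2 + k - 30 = (k - 5)*(k + 6)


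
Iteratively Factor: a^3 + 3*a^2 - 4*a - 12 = (a - 2)*(a^2 + 5*a + 6) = (a - 2)*(a + 3)*(a + 2)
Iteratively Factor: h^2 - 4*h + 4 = (h - 2)*(h - 2)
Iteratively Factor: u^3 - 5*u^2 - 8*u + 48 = (u - 4)*(u^2 - u - 12) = (u - 4)^2*(u + 3)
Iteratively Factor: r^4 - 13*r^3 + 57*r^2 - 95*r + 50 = (r - 5)*(r^3 - 8*r^2 + 17*r - 10) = (r - 5)*(r - 2)*(r^2 - 6*r + 5) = (r - 5)*(r - 2)*(r - 1)*(r - 5)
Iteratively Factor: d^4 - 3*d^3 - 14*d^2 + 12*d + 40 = (d - 2)*(d^3 - d^2 - 16*d - 20) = (d - 2)*(d + 2)*(d^2 - 3*d - 10) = (d - 2)*(d + 2)^2*(d - 5)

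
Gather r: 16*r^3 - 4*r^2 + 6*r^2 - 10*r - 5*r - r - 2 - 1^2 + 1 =16*r^3 + 2*r^2 - 16*r - 2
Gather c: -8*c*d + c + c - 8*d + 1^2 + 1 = c*(2 - 8*d) - 8*d + 2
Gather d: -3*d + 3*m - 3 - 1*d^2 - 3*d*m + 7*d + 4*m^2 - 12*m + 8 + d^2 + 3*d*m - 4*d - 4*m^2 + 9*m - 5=0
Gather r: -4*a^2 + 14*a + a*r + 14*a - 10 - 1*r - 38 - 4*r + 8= -4*a^2 + 28*a + r*(a - 5) - 40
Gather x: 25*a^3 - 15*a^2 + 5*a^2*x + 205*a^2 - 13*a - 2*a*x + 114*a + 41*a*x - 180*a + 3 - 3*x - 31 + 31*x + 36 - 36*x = 25*a^3 + 190*a^2 - 79*a + x*(5*a^2 + 39*a - 8) + 8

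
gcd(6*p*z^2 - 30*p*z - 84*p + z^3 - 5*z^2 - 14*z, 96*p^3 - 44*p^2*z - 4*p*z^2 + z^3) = 6*p + z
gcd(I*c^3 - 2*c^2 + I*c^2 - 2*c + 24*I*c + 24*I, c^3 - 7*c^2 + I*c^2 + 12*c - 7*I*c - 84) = 1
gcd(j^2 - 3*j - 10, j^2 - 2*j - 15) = j - 5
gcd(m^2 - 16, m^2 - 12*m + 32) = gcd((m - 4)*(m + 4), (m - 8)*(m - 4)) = m - 4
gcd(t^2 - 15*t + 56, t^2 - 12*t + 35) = t - 7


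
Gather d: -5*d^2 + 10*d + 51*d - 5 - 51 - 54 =-5*d^2 + 61*d - 110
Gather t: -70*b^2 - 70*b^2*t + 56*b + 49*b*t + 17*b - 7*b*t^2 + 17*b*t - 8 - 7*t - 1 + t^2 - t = -70*b^2 + 73*b + t^2*(1 - 7*b) + t*(-70*b^2 + 66*b - 8) - 9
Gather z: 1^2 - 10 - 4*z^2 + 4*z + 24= -4*z^2 + 4*z + 15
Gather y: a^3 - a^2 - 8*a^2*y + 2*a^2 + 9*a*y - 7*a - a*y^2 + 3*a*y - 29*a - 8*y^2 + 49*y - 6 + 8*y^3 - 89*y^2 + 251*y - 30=a^3 + a^2 - 36*a + 8*y^3 + y^2*(-a - 97) + y*(-8*a^2 + 12*a + 300) - 36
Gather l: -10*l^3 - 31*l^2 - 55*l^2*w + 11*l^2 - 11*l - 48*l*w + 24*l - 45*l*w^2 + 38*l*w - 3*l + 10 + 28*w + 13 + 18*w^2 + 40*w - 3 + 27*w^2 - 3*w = -10*l^3 + l^2*(-55*w - 20) + l*(-45*w^2 - 10*w + 10) + 45*w^2 + 65*w + 20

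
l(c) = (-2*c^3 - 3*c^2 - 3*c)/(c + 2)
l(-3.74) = -42.46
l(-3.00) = -36.00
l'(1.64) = -6.31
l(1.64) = -5.99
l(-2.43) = -42.50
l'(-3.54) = 10.94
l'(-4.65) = 18.18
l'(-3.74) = 12.66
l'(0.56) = -2.77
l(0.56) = -1.16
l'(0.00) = -1.50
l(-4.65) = -56.67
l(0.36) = -0.66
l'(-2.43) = -43.36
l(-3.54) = -40.10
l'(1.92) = -7.33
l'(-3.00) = 3.00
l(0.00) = 0.00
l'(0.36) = -2.24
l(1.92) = -7.90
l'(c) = (-6*c^2 - 6*c - 3)/(c + 2) - (-2*c^3 - 3*c^2 - 3*c)/(c + 2)^2 = (-4*c^3 - 15*c^2 - 12*c - 6)/(c^2 + 4*c + 4)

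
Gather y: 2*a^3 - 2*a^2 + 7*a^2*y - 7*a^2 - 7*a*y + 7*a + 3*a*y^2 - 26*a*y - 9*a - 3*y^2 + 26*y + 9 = 2*a^3 - 9*a^2 - 2*a + y^2*(3*a - 3) + y*(7*a^2 - 33*a + 26) + 9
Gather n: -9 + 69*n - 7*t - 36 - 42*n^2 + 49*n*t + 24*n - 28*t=-42*n^2 + n*(49*t + 93) - 35*t - 45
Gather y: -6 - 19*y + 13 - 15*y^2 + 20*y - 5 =-15*y^2 + y + 2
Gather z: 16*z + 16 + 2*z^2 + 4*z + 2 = 2*z^2 + 20*z + 18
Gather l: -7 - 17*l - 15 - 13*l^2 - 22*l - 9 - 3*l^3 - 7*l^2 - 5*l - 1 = -3*l^3 - 20*l^2 - 44*l - 32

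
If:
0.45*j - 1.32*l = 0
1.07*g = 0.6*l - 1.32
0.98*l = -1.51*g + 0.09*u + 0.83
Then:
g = 0.0276271359869027*u - 0.407039803540366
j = 0.144520618029264*u + 4.32406289436884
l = 0.0492683925099765*u + 1.47411235035301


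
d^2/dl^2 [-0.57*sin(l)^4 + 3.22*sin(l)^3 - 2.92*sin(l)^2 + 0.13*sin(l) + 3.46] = 9.12*sin(l)^4 - 28.98*sin(l)^3 + 4.84*sin(l)^2 + 19.19*sin(l) - 5.84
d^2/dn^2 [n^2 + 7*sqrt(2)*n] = 2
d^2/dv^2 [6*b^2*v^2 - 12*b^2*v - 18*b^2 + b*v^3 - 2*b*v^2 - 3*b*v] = 2*b*(6*b + 3*v - 2)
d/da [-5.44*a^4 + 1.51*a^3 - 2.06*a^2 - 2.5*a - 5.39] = -21.76*a^3 + 4.53*a^2 - 4.12*a - 2.5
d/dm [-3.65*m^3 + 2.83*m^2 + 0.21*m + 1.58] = -10.95*m^2 + 5.66*m + 0.21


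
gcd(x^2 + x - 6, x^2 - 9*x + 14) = x - 2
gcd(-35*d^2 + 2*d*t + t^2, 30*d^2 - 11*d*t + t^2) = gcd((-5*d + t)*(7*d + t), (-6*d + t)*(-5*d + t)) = -5*d + t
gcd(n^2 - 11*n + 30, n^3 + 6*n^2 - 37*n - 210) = n - 6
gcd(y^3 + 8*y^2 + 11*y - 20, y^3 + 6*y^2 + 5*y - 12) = y^2 + 3*y - 4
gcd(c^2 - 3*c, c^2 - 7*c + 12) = c - 3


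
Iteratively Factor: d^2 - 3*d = (d)*(d - 3)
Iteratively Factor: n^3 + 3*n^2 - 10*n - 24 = (n + 2)*(n^2 + n - 12) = (n + 2)*(n + 4)*(n - 3)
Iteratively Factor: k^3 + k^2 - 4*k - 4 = (k + 1)*(k^2 - 4) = (k + 1)*(k + 2)*(k - 2)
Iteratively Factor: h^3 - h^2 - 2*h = (h)*(h^2 - h - 2) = h*(h - 2)*(h + 1)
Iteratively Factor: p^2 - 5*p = (p)*(p - 5)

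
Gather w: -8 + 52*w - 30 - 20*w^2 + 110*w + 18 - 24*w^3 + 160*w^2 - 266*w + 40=-24*w^3 + 140*w^2 - 104*w + 20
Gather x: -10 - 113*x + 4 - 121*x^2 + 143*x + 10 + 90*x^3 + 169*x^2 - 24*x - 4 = 90*x^3 + 48*x^2 + 6*x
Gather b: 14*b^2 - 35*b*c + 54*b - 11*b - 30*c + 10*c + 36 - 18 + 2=14*b^2 + b*(43 - 35*c) - 20*c + 20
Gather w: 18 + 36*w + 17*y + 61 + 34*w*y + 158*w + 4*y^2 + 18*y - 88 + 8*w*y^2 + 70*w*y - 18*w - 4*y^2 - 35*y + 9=w*(8*y^2 + 104*y + 176)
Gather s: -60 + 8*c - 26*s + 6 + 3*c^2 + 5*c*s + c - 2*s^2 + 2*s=3*c^2 + 9*c - 2*s^2 + s*(5*c - 24) - 54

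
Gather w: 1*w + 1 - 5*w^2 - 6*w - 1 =-5*w^2 - 5*w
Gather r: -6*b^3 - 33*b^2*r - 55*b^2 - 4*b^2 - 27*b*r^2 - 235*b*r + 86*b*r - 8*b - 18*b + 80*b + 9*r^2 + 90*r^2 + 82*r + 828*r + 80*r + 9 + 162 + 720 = -6*b^3 - 59*b^2 + 54*b + r^2*(99 - 27*b) + r*(-33*b^2 - 149*b + 990) + 891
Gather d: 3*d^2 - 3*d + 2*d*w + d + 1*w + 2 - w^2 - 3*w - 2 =3*d^2 + d*(2*w - 2) - w^2 - 2*w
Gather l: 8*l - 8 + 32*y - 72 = 8*l + 32*y - 80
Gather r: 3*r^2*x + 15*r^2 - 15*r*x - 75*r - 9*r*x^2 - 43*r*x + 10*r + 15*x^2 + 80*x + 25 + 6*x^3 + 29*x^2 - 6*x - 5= r^2*(3*x + 15) + r*(-9*x^2 - 58*x - 65) + 6*x^3 + 44*x^2 + 74*x + 20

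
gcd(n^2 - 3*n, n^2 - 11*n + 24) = n - 3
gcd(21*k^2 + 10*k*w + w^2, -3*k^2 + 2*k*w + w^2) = 3*k + w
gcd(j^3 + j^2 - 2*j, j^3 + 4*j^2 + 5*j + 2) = j + 2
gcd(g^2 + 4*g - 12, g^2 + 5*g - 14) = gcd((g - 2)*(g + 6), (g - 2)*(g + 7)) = g - 2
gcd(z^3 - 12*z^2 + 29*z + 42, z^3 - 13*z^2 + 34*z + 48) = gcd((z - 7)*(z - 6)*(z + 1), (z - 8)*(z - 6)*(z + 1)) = z^2 - 5*z - 6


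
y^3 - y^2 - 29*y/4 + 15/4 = (y - 3)*(y - 1/2)*(y + 5/2)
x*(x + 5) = x^2 + 5*x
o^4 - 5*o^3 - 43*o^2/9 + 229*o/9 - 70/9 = (o - 5)*(o - 2)*(o - 1/3)*(o + 7/3)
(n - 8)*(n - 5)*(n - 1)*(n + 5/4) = n^4 - 51*n^3/4 + 71*n^2/2 + 105*n/4 - 50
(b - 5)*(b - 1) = b^2 - 6*b + 5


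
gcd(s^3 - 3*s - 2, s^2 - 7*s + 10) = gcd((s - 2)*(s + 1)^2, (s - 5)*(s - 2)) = s - 2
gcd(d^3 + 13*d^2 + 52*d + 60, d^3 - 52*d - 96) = d^2 + 8*d + 12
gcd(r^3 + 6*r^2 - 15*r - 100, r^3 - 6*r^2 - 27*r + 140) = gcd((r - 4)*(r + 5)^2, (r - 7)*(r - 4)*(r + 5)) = r^2 + r - 20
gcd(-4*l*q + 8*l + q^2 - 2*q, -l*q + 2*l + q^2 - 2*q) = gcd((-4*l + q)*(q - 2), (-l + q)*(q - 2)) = q - 2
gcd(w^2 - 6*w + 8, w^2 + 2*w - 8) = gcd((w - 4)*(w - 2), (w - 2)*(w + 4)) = w - 2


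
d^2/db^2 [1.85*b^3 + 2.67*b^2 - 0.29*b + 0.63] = 11.1*b + 5.34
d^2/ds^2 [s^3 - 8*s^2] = 6*s - 16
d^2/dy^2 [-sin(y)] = sin(y)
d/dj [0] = 0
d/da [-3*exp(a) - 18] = -3*exp(a)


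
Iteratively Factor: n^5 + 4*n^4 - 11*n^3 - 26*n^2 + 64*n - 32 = (n - 2)*(n^4 + 6*n^3 + n^2 - 24*n + 16) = (n - 2)*(n + 4)*(n^3 + 2*n^2 - 7*n + 4) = (n - 2)*(n + 4)^2*(n^2 - 2*n + 1) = (n - 2)*(n - 1)*(n + 4)^2*(n - 1)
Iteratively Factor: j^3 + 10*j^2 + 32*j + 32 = (j + 2)*(j^2 + 8*j + 16) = (j + 2)*(j + 4)*(j + 4)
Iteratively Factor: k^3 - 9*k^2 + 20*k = (k - 5)*(k^2 - 4*k) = (k - 5)*(k - 4)*(k)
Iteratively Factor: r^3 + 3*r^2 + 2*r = (r + 1)*(r^2 + 2*r) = r*(r + 1)*(r + 2)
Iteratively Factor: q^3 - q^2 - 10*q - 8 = (q - 4)*(q^2 + 3*q + 2) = (q - 4)*(q + 2)*(q + 1)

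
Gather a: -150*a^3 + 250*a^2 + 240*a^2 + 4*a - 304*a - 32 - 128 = -150*a^3 + 490*a^2 - 300*a - 160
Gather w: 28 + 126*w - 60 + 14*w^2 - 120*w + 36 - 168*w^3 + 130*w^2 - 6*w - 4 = -168*w^3 + 144*w^2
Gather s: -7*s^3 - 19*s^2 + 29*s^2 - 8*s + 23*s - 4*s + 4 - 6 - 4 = -7*s^3 + 10*s^2 + 11*s - 6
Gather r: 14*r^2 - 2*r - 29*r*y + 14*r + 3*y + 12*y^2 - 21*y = 14*r^2 + r*(12 - 29*y) + 12*y^2 - 18*y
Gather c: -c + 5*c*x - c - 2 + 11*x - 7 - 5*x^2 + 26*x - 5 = c*(5*x - 2) - 5*x^2 + 37*x - 14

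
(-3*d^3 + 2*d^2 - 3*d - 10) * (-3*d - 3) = 9*d^4 + 3*d^3 + 3*d^2 + 39*d + 30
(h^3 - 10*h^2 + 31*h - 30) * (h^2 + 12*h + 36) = h^5 + 2*h^4 - 53*h^3 - 18*h^2 + 756*h - 1080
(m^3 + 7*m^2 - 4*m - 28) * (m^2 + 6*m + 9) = m^5 + 13*m^4 + 47*m^3 + 11*m^2 - 204*m - 252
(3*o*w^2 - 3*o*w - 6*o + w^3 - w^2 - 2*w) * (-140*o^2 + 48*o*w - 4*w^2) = -420*o^3*w^2 + 420*o^3*w + 840*o^3 + 4*o^2*w^3 - 4*o^2*w^2 - 8*o^2*w + 36*o*w^4 - 36*o*w^3 - 72*o*w^2 - 4*w^5 + 4*w^4 + 8*w^3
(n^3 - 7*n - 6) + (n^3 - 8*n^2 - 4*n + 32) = 2*n^3 - 8*n^2 - 11*n + 26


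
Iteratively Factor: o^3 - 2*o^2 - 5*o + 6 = (o + 2)*(o^2 - 4*o + 3) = (o - 1)*(o + 2)*(o - 3)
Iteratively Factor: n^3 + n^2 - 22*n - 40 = (n + 2)*(n^2 - n - 20) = (n - 5)*(n + 2)*(n + 4)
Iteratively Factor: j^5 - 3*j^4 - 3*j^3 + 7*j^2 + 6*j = (j + 1)*(j^4 - 4*j^3 + j^2 + 6*j) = j*(j + 1)*(j^3 - 4*j^2 + j + 6) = j*(j + 1)^2*(j^2 - 5*j + 6) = j*(j - 2)*(j + 1)^2*(j - 3)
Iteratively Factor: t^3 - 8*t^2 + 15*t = (t - 5)*(t^2 - 3*t) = t*(t - 5)*(t - 3)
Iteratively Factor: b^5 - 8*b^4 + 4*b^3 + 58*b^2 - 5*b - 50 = (b + 2)*(b^4 - 10*b^3 + 24*b^2 + 10*b - 25) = (b - 5)*(b + 2)*(b^3 - 5*b^2 - b + 5) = (b - 5)*(b - 1)*(b + 2)*(b^2 - 4*b - 5) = (b - 5)*(b - 1)*(b + 1)*(b + 2)*(b - 5)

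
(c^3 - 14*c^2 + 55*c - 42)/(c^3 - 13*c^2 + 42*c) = (c - 1)/c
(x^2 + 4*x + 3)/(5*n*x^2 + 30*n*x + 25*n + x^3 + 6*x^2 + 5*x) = (x + 3)/(5*n*x + 25*n + x^2 + 5*x)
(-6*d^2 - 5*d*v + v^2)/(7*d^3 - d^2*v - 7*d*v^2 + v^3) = (-6*d + v)/(7*d^2 - 8*d*v + v^2)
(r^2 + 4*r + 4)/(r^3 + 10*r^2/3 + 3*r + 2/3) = 3*(r + 2)/(3*r^2 + 4*r + 1)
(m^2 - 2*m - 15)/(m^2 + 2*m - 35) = (m + 3)/(m + 7)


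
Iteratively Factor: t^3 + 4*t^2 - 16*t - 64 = (t + 4)*(t^2 - 16) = (t + 4)^2*(t - 4)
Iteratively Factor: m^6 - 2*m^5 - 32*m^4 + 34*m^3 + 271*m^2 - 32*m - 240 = (m - 4)*(m^5 + 2*m^4 - 24*m^3 - 62*m^2 + 23*m + 60) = (m - 5)*(m - 4)*(m^4 + 7*m^3 + 11*m^2 - 7*m - 12) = (m - 5)*(m - 4)*(m + 3)*(m^3 + 4*m^2 - m - 4) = (m - 5)*(m - 4)*(m + 3)*(m + 4)*(m^2 - 1) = (m - 5)*(m - 4)*(m - 1)*(m + 3)*(m + 4)*(m + 1)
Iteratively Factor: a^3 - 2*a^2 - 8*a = (a)*(a^2 - 2*a - 8) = a*(a + 2)*(a - 4)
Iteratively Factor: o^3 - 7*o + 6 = (o - 1)*(o^2 + o - 6) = (o - 2)*(o - 1)*(o + 3)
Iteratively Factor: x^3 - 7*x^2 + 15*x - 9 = (x - 3)*(x^2 - 4*x + 3) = (x - 3)^2*(x - 1)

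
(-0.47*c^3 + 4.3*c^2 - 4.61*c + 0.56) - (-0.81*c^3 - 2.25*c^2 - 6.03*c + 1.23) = 0.34*c^3 + 6.55*c^2 + 1.42*c - 0.67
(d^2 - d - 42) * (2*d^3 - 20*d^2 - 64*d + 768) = 2*d^5 - 22*d^4 - 128*d^3 + 1672*d^2 + 1920*d - 32256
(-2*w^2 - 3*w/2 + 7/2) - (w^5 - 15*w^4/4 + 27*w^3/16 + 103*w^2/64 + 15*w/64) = -w^5 + 15*w^4/4 - 27*w^3/16 - 231*w^2/64 - 111*w/64 + 7/2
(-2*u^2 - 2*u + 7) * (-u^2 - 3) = 2*u^4 + 2*u^3 - u^2 + 6*u - 21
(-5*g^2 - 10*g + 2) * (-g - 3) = 5*g^3 + 25*g^2 + 28*g - 6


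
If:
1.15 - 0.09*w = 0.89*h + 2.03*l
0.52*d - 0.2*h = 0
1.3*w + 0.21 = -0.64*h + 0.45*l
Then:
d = 0.0206371260086622 - 0.606328718642656*w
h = 0.0536565276225216 - 1.57645466847091*w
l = 0.646820027063599*w + 0.542978172618697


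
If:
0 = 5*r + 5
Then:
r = -1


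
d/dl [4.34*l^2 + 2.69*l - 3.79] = 8.68*l + 2.69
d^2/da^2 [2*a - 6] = 0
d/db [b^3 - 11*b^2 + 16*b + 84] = 3*b^2 - 22*b + 16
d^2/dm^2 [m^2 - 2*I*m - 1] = 2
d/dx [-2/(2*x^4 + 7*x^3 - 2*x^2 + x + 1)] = 2*(8*x^3 + 21*x^2 - 4*x + 1)/(2*x^4 + 7*x^3 - 2*x^2 + x + 1)^2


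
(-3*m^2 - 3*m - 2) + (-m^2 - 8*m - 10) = -4*m^2 - 11*m - 12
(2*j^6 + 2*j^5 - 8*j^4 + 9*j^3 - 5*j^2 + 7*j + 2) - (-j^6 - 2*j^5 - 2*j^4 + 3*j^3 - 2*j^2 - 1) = 3*j^6 + 4*j^5 - 6*j^4 + 6*j^3 - 3*j^2 + 7*j + 3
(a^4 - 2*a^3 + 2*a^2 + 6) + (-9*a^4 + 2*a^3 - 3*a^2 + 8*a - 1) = -8*a^4 - a^2 + 8*a + 5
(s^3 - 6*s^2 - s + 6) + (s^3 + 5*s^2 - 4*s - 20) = 2*s^3 - s^2 - 5*s - 14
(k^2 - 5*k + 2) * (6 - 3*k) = -3*k^3 + 21*k^2 - 36*k + 12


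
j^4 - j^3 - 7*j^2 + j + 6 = (j - 3)*(j - 1)*(j + 1)*(j + 2)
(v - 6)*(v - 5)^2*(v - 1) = v^4 - 17*v^3 + 101*v^2 - 235*v + 150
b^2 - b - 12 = (b - 4)*(b + 3)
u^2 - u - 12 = (u - 4)*(u + 3)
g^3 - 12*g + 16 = (g - 2)^2*(g + 4)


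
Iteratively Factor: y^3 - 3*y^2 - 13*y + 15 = (y - 1)*(y^2 - 2*y - 15) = (y - 1)*(y + 3)*(y - 5)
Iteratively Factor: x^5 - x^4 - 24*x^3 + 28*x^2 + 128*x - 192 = (x - 4)*(x^4 + 3*x^3 - 12*x^2 - 20*x + 48) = (x - 4)*(x + 4)*(x^3 - x^2 - 8*x + 12) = (x - 4)*(x - 2)*(x + 4)*(x^2 + x - 6) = (x - 4)*(x - 2)^2*(x + 4)*(x + 3)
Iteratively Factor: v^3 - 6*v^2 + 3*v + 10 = (v - 2)*(v^2 - 4*v - 5) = (v - 2)*(v + 1)*(v - 5)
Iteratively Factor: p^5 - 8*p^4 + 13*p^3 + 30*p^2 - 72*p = (p - 3)*(p^4 - 5*p^3 - 2*p^2 + 24*p) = (p - 3)*(p + 2)*(p^3 - 7*p^2 + 12*p) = p*(p - 3)*(p + 2)*(p^2 - 7*p + 12) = p*(p - 4)*(p - 3)*(p + 2)*(p - 3)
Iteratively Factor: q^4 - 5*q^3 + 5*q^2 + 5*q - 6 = (q + 1)*(q^3 - 6*q^2 + 11*q - 6) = (q - 3)*(q + 1)*(q^2 - 3*q + 2) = (q - 3)*(q - 2)*(q + 1)*(q - 1)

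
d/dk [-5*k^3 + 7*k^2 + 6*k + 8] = -15*k^2 + 14*k + 6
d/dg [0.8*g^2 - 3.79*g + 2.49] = 1.6*g - 3.79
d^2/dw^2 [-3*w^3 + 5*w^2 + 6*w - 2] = 10 - 18*w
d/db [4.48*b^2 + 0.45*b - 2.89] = 8.96*b + 0.45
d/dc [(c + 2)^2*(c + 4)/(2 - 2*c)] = (-c^3 - 5*c^2/2 + 8*c + 18)/(c^2 - 2*c + 1)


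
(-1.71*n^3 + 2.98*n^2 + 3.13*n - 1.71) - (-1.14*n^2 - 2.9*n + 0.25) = -1.71*n^3 + 4.12*n^2 + 6.03*n - 1.96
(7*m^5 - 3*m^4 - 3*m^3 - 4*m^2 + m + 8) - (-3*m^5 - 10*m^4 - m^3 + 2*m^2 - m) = 10*m^5 + 7*m^4 - 2*m^3 - 6*m^2 + 2*m + 8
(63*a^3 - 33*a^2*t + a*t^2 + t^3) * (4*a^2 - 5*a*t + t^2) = 252*a^5 - 447*a^4*t + 232*a^3*t^2 - 34*a^2*t^3 - 4*a*t^4 + t^5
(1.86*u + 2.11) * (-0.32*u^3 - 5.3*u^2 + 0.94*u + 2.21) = -0.5952*u^4 - 10.5332*u^3 - 9.4346*u^2 + 6.094*u + 4.6631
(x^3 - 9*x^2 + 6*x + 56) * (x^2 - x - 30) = x^5 - 10*x^4 - 15*x^3 + 320*x^2 - 236*x - 1680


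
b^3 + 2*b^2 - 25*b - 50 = (b - 5)*(b + 2)*(b + 5)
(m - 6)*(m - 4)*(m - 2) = m^3 - 12*m^2 + 44*m - 48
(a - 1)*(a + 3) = a^2 + 2*a - 3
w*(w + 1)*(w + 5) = w^3 + 6*w^2 + 5*w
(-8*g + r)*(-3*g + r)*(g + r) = 24*g^3 + 13*g^2*r - 10*g*r^2 + r^3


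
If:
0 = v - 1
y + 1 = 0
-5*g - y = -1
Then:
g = 2/5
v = 1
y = -1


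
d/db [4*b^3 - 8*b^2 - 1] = 4*b*(3*b - 4)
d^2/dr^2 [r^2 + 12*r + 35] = 2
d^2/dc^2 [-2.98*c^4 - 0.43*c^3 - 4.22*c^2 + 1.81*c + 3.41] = -35.76*c^2 - 2.58*c - 8.44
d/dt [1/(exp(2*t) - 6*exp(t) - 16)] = 2*(3 - exp(t))*exp(t)/(-exp(2*t) + 6*exp(t) + 16)^2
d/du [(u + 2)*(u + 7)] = 2*u + 9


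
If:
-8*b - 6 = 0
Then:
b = -3/4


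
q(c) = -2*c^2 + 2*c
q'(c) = 2 - 4*c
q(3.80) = -21.28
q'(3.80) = -13.20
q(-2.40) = -16.32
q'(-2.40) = 11.60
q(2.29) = -5.91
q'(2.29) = -7.16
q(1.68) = -2.28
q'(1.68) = -4.72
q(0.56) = 0.49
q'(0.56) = -0.24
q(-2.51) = -17.62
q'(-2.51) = 12.04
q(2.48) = -7.34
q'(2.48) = -7.92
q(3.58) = -18.47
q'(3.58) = -12.32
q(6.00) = -60.00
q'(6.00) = -22.00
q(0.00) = 0.00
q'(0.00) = 2.00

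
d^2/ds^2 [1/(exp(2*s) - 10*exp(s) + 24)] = 2*((5 - 2*exp(s))*(exp(2*s) - 10*exp(s) + 24) + 4*(exp(s) - 5)^2*exp(s))*exp(s)/(exp(2*s) - 10*exp(s) + 24)^3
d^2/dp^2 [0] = 0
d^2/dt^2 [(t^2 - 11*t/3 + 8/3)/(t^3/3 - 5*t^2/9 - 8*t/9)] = 6*(t^3 - 3*t^2 - 3*t - 1)/(t^3*(t^3 + 3*t^2 + 3*t + 1))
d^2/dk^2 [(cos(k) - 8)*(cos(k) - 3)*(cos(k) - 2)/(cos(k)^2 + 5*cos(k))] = (747*(1 - cos(k)^2)^2/cos(k)^3 - cos(k)^4 - 15*cos(k)^3 - 211*cos(k)^2 - 1440*tan(k)^2 - 448 + 2406/cos(k) - 3147/cos(k)^3)/(cos(k) + 5)^3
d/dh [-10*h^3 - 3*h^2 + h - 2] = -30*h^2 - 6*h + 1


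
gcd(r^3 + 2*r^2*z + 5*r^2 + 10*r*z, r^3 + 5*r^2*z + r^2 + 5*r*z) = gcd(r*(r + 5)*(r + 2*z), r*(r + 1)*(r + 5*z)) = r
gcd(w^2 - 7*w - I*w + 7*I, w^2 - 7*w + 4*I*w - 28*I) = w - 7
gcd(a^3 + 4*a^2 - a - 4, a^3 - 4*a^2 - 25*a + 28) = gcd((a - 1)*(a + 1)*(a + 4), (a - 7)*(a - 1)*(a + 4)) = a^2 + 3*a - 4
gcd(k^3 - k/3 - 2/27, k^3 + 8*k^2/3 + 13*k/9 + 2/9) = k^2 + 2*k/3 + 1/9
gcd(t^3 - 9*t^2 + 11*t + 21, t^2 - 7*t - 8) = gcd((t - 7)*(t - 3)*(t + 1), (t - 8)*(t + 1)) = t + 1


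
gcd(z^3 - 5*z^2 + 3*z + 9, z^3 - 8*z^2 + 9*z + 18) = z^2 - 2*z - 3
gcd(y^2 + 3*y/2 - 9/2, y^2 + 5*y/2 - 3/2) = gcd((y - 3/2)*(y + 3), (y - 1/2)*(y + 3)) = y + 3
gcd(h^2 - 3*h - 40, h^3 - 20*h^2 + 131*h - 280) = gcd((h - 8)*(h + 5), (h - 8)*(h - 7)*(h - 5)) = h - 8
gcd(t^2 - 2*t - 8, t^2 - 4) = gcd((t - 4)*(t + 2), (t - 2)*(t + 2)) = t + 2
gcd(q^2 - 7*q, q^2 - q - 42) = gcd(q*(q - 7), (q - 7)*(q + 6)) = q - 7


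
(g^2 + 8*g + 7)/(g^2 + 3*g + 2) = (g + 7)/(g + 2)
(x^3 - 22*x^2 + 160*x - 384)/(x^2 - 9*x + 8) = (x^2 - 14*x + 48)/(x - 1)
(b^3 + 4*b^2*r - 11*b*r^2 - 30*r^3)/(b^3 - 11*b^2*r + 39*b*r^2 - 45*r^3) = (b^2 + 7*b*r + 10*r^2)/(b^2 - 8*b*r + 15*r^2)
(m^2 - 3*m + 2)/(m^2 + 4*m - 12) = (m - 1)/(m + 6)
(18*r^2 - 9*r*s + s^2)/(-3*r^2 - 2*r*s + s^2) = (-6*r + s)/(r + s)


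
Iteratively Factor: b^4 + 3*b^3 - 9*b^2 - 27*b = (b - 3)*(b^3 + 6*b^2 + 9*b) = (b - 3)*(b + 3)*(b^2 + 3*b) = b*(b - 3)*(b + 3)*(b + 3)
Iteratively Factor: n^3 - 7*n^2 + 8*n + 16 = (n + 1)*(n^2 - 8*n + 16) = (n - 4)*(n + 1)*(n - 4)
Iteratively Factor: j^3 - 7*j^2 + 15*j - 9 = (j - 1)*(j^2 - 6*j + 9) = (j - 3)*(j - 1)*(j - 3)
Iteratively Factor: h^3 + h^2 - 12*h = (h - 3)*(h^2 + 4*h) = h*(h - 3)*(h + 4)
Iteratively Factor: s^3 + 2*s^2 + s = (s + 1)*(s^2 + s) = (s + 1)^2*(s)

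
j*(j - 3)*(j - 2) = j^3 - 5*j^2 + 6*j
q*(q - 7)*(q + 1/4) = q^3 - 27*q^2/4 - 7*q/4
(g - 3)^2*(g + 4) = g^3 - 2*g^2 - 15*g + 36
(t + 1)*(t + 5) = t^2 + 6*t + 5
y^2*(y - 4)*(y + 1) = y^4 - 3*y^3 - 4*y^2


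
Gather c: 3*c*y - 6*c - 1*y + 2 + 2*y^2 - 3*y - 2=c*(3*y - 6) + 2*y^2 - 4*y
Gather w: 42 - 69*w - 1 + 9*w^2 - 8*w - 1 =9*w^2 - 77*w + 40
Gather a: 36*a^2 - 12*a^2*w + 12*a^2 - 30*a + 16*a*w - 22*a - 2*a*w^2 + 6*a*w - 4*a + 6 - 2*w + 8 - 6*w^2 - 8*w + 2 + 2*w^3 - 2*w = a^2*(48 - 12*w) + a*(-2*w^2 + 22*w - 56) + 2*w^3 - 6*w^2 - 12*w + 16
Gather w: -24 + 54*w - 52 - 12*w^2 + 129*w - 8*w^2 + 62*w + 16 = -20*w^2 + 245*w - 60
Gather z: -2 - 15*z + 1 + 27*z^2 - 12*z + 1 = 27*z^2 - 27*z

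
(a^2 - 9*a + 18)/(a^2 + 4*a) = (a^2 - 9*a + 18)/(a*(a + 4))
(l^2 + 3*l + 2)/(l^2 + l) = (l + 2)/l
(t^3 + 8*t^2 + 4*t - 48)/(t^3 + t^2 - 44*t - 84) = (t^2 + 2*t - 8)/(t^2 - 5*t - 14)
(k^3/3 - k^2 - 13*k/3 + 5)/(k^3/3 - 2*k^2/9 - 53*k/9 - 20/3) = 3*(k - 1)/(3*k + 4)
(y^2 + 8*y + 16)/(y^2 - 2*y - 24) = (y + 4)/(y - 6)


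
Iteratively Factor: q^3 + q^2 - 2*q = (q + 2)*(q^2 - q) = q*(q + 2)*(q - 1)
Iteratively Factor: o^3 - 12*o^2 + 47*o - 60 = (o - 4)*(o^2 - 8*o + 15) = (o - 5)*(o - 4)*(o - 3)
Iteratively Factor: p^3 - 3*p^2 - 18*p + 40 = (p + 4)*(p^2 - 7*p + 10) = (p - 5)*(p + 4)*(p - 2)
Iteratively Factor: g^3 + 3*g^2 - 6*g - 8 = (g + 1)*(g^2 + 2*g - 8) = (g + 1)*(g + 4)*(g - 2)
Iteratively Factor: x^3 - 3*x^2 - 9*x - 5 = (x + 1)*(x^2 - 4*x - 5) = (x + 1)^2*(x - 5)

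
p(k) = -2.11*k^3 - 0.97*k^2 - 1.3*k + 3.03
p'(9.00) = -531.49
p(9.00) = -1625.43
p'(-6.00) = -217.54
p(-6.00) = 431.67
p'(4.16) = -118.91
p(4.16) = -171.07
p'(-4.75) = -134.91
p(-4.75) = 213.45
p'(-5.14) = -158.56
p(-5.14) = 270.62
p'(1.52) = -18.87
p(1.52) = -8.60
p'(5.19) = -181.87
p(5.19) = -324.82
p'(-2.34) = -31.42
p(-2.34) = 27.80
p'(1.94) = -28.89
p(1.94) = -18.55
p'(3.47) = -84.25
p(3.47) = -101.32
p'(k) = -6.33*k^2 - 1.94*k - 1.3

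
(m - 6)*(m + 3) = m^2 - 3*m - 18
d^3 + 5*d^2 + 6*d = d*(d + 2)*(d + 3)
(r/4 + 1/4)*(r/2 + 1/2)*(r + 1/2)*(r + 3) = r^4/8 + 11*r^3/16 + 19*r^2/16 + 13*r/16 + 3/16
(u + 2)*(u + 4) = u^2 + 6*u + 8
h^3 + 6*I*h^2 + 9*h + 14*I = (h - 2*I)*(h + I)*(h + 7*I)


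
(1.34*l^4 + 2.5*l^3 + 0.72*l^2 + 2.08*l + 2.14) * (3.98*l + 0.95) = 5.3332*l^5 + 11.223*l^4 + 5.2406*l^3 + 8.9624*l^2 + 10.4932*l + 2.033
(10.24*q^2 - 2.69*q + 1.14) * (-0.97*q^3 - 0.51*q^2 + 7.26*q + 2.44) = -9.9328*q^5 - 2.6131*q^4 + 74.6085*q^3 + 4.8748*q^2 + 1.7128*q + 2.7816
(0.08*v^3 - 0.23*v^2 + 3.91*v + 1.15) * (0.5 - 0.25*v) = -0.02*v^4 + 0.0975*v^3 - 1.0925*v^2 + 1.6675*v + 0.575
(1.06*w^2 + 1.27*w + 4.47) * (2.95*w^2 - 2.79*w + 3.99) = 3.127*w^4 + 0.7891*w^3 + 13.8726*w^2 - 7.404*w + 17.8353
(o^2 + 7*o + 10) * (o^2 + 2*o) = o^4 + 9*o^3 + 24*o^2 + 20*o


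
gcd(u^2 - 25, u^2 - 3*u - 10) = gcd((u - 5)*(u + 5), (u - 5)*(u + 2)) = u - 5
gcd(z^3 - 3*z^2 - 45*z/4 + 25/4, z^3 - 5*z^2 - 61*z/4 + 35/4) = z^2 + 2*z - 5/4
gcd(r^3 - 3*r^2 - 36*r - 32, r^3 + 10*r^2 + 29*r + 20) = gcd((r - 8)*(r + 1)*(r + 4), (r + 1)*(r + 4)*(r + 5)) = r^2 + 5*r + 4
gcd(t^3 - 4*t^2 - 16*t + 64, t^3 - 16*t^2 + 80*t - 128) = t^2 - 8*t + 16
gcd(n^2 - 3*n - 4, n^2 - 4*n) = n - 4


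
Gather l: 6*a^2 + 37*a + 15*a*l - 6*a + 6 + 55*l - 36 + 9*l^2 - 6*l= 6*a^2 + 31*a + 9*l^2 + l*(15*a + 49) - 30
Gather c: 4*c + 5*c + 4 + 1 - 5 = 9*c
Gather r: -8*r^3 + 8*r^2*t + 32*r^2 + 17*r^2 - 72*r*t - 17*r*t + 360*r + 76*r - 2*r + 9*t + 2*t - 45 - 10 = -8*r^3 + r^2*(8*t + 49) + r*(434 - 89*t) + 11*t - 55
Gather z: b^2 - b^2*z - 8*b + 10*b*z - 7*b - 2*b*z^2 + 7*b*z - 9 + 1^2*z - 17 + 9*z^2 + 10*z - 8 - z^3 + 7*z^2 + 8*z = b^2 - 15*b - z^3 + z^2*(16 - 2*b) + z*(-b^2 + 17*b + 19) - 34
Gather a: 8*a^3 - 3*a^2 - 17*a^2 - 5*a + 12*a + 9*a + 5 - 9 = 8*a^3 - 20*a^2 + 16*a - 4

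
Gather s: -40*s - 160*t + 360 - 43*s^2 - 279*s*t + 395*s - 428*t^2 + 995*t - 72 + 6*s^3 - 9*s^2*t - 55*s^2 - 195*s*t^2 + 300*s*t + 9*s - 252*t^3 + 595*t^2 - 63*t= 6*s^3 + s^2*(-9*t - 98) + s*(-195*t^2 + 21*t + 364) - 252*t^3 + 167*t^2 + 772*t + 288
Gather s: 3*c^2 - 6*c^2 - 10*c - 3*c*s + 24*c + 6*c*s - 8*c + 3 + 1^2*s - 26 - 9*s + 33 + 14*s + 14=-3*c^2 + 6*c + s*(3*c + 6) + 24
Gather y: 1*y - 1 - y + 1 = 0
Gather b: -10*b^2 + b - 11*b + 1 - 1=-10*b^2 - 10*b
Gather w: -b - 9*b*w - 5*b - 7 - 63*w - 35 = -6*b + w*(-9*b - 63) - 42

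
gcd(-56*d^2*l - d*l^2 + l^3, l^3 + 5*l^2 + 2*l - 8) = 1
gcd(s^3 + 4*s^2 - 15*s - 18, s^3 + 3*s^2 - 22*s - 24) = s^2 + 7*s + 6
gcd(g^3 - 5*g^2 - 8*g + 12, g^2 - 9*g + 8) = g - 1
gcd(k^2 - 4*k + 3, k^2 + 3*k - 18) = k - 3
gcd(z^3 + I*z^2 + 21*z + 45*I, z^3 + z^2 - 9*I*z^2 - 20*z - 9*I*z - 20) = z - 5*I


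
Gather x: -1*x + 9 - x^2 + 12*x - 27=-x^2 + 11*x - 18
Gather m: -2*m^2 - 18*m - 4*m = -2*m^2 - 22*m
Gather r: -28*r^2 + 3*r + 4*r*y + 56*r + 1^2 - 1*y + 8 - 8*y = -28*r^2 + r*(4*y + 59) - 9*y + 9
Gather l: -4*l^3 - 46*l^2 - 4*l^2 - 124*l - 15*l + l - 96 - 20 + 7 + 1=-4*l^3 - 50*l^2 - 138*l - 108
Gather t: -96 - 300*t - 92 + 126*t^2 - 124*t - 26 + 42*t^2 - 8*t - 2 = 168*t^2 - 432*t - 216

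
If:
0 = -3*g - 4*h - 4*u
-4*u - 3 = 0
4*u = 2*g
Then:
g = -3/2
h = 15/8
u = -3/4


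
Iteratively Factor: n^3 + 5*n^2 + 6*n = (n + 2)*(n^2 + 3*n) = n*(n + 2)*(n + 3)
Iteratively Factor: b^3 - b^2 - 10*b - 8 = (b + 1)*(b^2 - 2*b - 8) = (b - 4)*(b + 1)*(b + 2)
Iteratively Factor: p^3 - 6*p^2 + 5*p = (p - 5)*(p^2 - p) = p*(p - 5)*(p - 1)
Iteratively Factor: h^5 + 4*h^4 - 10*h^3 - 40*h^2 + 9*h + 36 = (h - 3)*(h^4 + 7*h^3 + 11*h^2 - 7*h - 12) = (h - 3)*(h + 3)*(h^3 + 4*h^2 - h - 4) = (h - 3)*(h - 1)*(h + 3)*(h^2 + 5*h + 4) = (h - 3)*(h - 1)*(h + 3)*(h + 4)*(h + 1)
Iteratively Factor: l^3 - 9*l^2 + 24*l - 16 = (l - 4)*(l^2 - 5*l + 4) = (l - 4)^2*(l - 1)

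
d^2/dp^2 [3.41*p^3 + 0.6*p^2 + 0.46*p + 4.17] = 20.46*p + 1.2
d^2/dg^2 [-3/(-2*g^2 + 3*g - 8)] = 6*(-4*g^2 + 6*g + (4*g - 3)^2 - 16)/(2*g^2 - 3*g + 8)^3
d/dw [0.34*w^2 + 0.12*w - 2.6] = 0.68*w + 0.12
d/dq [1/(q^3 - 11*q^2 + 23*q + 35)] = (-3*q^2 + 22*q - 23)/(q^3 - 11*q^2 + 23*q + 35)^2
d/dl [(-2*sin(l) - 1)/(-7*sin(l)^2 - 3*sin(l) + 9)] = 7*(-2*sin(l) + cos(2*l) - 4)*cos(l)/(7*sin(l)^2 + 3*sin(l) - 9)^2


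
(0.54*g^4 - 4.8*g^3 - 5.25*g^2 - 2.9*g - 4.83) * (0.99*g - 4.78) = 0.5346*g^5 - 7.3332*g^4 + 17.7465*g^3 + 22.224*g^2 + 9.0803*g + 23.0874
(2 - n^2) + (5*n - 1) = -n^2 + 5*n + 1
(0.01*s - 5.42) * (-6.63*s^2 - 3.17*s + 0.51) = -0.0663*s^3 + 35.9029*s^2 + 17.1865*s - 2.7642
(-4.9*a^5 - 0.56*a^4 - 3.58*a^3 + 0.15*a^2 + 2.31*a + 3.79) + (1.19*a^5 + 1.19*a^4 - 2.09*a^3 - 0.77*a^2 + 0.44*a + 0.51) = -3.71*a^5 + 0.63*a^4 - 5.67*a^3 - 0.62*a^2 + 2.75*a + 4.3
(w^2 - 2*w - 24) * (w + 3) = w^3 + w^2 - 30*w - 72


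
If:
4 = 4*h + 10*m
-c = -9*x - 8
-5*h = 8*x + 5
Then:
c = 9*x + 8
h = -8*x/5 - 1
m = 16*x/25 + 4/5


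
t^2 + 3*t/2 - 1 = (t - 1/2)*(t + 2)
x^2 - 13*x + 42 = (x - 7)*(x - 6)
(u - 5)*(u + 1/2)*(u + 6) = u^3 + 3*u^2/2 - 59*u/2 - 15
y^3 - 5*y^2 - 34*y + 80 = (y - 8)*(y - 2)*(y + 5)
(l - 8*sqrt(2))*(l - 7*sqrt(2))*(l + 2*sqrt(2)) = l^3 - 13*sqrt(2)*l^2 + 52*l + 224*sqrt(2)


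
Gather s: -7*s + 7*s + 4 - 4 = 0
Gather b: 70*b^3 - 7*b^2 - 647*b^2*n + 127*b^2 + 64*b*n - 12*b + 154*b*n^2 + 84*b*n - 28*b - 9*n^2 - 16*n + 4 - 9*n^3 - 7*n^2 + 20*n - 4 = 70*b^3 + b^2*(120 - 647*n) + b*(154*n^2 + 148*n - 40) - 9*n^3 - 16*n^2 + 4*n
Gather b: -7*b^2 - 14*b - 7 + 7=-7*b^2 - 14*b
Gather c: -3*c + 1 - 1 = -3*c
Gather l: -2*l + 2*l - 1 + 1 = 0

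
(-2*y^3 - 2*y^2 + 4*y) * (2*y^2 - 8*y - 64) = -4*y^5 + 12*y^4 + 152*y^3 + 96*y^2 - 256*y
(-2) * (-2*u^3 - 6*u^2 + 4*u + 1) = 4*u^3 + 12*u^2 - 8*u - 2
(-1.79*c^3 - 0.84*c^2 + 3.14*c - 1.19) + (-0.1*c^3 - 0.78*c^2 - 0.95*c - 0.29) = -1.89*c^3 - 1.62*c^2 + 2.19*c - 1.48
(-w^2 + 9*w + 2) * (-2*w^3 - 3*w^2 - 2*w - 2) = 2*w^5 - 15*w^4 - 29*w^3 - 22*w^2 - 22*w - 4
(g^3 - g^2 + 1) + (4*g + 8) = g^3 - g^2 + 4*g + 9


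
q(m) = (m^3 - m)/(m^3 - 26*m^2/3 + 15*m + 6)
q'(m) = (3*m^2 - 1)/(m^3 - 26*m^2/3 + 15*m + 6) + (m^3 - m)*(-3*m^2 + 52*m/3 - 15)/(m^3 - 26*m^2/3 + 15*m + 6)^2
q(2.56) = 3.25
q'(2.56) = 11.46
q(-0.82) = -0.02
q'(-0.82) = -0.13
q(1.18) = 0.03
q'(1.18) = 0.24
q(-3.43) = 0.20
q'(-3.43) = -0.07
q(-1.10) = 0.01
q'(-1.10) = -0.10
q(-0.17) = 0.05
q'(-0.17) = -0.58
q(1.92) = 0.52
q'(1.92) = 1.39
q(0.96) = -0.01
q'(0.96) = 0.13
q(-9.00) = 0.46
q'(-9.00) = -0.03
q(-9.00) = 0.46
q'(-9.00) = -0.03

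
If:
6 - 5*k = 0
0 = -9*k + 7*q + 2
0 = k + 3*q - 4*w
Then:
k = 6/5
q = 44/35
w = 87/70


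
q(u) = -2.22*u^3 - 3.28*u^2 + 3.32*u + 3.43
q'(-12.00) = -877.00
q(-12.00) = 3327.43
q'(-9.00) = -477.10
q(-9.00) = 1326.25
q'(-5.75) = -179.16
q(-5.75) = 297.94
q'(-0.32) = 4.74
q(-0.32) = 2.10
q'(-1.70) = -4.78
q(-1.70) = -0.79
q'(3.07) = -79.59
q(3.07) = -81.53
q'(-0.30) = 4.69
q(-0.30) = 2.20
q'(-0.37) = 4.84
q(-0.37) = 1.87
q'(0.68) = -4.22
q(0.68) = 3.47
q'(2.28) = -46.26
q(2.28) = -32.36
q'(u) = -6.66*u^2 - 6.56*u + 3.32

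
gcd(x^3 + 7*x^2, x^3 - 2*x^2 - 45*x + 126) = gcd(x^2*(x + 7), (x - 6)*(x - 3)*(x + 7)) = x + 7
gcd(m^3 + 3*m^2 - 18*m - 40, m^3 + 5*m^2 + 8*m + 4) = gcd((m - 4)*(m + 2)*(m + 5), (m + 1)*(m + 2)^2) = m + 2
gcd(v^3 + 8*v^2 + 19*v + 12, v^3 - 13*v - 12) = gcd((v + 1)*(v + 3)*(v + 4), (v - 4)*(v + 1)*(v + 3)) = v^2 + 4*v + 3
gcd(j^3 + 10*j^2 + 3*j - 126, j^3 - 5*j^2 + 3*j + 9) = j - 3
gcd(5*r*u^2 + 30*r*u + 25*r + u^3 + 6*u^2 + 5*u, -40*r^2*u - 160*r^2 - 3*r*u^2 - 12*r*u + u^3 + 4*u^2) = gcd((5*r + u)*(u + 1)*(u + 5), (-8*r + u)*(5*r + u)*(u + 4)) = 5*r + u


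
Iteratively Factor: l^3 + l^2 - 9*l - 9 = (l + 3)*(l^2 - 2*l - 3) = (l + 1)*(l + 3)*(l - 3)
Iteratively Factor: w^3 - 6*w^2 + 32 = (w - 4)*(w^2 - 2*w - 8) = (w - 4)^2*(w + 2)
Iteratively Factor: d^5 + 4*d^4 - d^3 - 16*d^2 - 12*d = (d - 2)*(d^4 + 6*d^3 + 11*d^2 + 6*d) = d*(d - 2)*(d^3 + 6*d^2 + 11*d + 6) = d*(d - 2)*(d + 1)*(d^2 + 5*d + 6) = d*(d - 2)*(d + 1)*(d + 3)*(d + 2)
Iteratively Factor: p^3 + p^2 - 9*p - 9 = (p + 3)*(p^2 - 2*p - 3) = (p + 1)*(p + 3)*(p - 3)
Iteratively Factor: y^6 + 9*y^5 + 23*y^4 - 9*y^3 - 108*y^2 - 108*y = (y + 3)*(y^5 + 6*y^4 + 5*y^3 - 24*y^2 - 36*y) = (y - 2)*(y + 3)*(y^4 + 8*y^3 + 21*y^2 + 18*y) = (y - 2)*(y + 2)*(y + 3)*(y^3 + 6*y^2 + 9*y) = (y - 2)*(y + 2)*(y + 3)^2*(y^2 + 3*y) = (y - 2)*(y + 2)*(y + 3)^3*(y)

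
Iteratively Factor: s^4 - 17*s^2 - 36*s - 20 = (s - 5)*(s^3 + 5*s^2 + 8*s + 4) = (s - 5)*(s + 1)*(s^2 + 4*s + 4) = (s - 5)*(s + 1)*(s + 2)*(s + 2)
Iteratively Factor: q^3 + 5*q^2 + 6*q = (q + 3)*(q^2 + 2*q) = (q + 2)*(q + 3)*(q)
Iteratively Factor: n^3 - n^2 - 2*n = (n + 1)*(n^2 - 2*n) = (n - 2)*(n + 1)*(n)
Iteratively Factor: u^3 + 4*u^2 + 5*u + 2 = (u + 1)*(u^2 + 3*u + 2) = (u + 1)*(u + 2)*(u + 1)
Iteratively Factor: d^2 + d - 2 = (d + 2)*(d - 1)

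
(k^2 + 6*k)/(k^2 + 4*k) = (k + 6)/(k + 4)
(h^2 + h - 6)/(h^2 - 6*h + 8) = (h + 3)/(h - 4)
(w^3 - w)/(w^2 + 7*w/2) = 2*(w^2 - 1)/(2*w + 7)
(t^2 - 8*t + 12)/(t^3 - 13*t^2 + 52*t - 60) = 1/(t - 5)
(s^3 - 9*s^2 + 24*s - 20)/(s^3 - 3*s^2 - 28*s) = (-s^3 + 9*s^2 - 24*s + 20)/(s*(-s^2 + 3*s + 28))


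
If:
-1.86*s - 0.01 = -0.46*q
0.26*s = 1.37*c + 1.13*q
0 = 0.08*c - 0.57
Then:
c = 7.12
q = -9.16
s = -2.27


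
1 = 1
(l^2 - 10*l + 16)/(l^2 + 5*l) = (l^2 - 10*l + 16)/(l*(l + 5))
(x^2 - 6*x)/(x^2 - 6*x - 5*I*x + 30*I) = x/(x - 5*I)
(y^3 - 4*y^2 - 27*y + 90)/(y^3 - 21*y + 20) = (y^2 - 9*y + 18)/(y^2 - 5*y + 4)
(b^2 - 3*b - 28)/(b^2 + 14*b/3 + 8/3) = 3*(b - 7)/(3*b + 2)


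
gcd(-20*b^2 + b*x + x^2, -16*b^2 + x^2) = -4*b + x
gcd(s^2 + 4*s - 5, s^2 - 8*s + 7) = s - 1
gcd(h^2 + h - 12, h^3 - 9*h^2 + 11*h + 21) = h - 3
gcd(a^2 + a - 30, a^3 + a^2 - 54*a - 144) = a + 6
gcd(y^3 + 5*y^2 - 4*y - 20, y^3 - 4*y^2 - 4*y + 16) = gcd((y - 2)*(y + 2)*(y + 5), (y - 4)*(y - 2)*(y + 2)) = y^2 - 4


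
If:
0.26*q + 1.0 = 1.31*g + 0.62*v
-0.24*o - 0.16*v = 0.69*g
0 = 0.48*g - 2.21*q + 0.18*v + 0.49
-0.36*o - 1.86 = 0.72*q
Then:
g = 3.41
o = -6.22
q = 0.52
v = -5.36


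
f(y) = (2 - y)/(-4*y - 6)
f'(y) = 4*(2 - y)/(-4*y - 6)^2 - 1/(-4*y - 6)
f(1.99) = -0.00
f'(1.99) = 0.07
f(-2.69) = 0.99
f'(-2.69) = 0.62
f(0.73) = -0.14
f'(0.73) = 0.18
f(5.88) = 0.13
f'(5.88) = 0.02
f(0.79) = -0.13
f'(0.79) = 0.17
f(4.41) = 0.10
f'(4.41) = 0.03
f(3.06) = 0.06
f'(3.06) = 0.04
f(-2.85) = 0.90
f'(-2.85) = 0.48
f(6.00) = 0.13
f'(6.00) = 0.02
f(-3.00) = 0.83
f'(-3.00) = 0.39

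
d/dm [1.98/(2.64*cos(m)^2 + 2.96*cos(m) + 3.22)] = (10.4544*cos(m) + 5.8608)*sin(m)/(2.64*cos(m)^2 + 2.96*cos(m) + 3.22)^2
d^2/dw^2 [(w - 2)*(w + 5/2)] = 2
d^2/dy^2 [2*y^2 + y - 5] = 4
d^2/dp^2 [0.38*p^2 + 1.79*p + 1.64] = 0.760000000000000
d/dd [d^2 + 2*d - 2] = 2*d + 2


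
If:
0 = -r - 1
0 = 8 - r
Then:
No Solution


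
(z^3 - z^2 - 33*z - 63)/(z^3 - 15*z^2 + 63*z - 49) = (z^2 + 6*z + 9)/(z^2 - 8*z + 7)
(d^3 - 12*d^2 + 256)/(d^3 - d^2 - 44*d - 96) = (d - 8)/(d + 3)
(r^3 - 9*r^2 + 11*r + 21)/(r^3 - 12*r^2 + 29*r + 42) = (r - 3)/(r - 6)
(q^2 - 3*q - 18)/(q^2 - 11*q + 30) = (q + 3)/(q - 5)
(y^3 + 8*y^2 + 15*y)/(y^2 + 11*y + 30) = y*(y + 3)/(y + 6)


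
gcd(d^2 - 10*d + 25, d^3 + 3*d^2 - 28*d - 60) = d - 5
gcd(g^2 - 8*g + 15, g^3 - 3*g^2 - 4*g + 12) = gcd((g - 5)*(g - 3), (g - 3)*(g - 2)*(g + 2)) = g - 3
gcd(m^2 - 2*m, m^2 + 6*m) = m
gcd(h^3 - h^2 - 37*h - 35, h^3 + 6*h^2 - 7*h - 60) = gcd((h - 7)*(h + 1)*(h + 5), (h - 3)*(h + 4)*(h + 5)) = h + 5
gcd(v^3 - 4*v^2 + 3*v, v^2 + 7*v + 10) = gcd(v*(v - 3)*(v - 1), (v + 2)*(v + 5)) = 1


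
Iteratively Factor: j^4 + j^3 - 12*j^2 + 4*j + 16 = (j - 2)*(j^3 + 3*j^2 - 6*j - 8) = (j - 2)*(j + 4)*(j^2 - j - 2) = (j - 2)*(j + 1)*(j + 4)*(j - 2)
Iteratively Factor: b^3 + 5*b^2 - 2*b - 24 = (b + 3)*(b^2 + 2*b - 8) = (b - 2)*(b + 3)*(b + 4)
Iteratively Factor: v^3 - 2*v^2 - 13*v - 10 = (v + 2)*(v^2 - 4*v - 5) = (v + 1)*(v + 2)*(v - 5)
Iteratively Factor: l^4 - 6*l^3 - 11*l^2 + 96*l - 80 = (l - 4)*(l^3 - 2*l^2 - 19*l + 20) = (l - 4)*(l + 4)*(l^2 - 6*l + 5) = (l - 4)*(l - 1)*(l + 4)*(l - 5)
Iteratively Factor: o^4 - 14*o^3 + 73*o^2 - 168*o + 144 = (o - 4)*(o^3 - 10*o^2 + 33*o - 36) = (o - 4)*(o - 3)*(o^2 - 7*o + 12) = (o - 4)^2*(o - 3)*(o - 3)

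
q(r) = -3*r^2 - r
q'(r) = -6*r - 1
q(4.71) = -71.26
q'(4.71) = -29.26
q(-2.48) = -15.97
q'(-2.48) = 13.88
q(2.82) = -26.68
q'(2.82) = -17.92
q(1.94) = -13.23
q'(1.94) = -12.64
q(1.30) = -6.37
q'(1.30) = -8.80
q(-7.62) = -166.57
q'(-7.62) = 44.72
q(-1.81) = -8.02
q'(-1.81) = 9.86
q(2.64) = -23.55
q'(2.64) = -16.84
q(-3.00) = -24.00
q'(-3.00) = 17.00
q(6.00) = -114.00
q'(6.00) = -37.00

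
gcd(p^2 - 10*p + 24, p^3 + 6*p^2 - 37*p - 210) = p - 6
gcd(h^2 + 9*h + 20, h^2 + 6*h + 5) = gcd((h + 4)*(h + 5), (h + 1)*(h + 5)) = h + 5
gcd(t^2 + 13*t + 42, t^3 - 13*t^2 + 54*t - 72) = 1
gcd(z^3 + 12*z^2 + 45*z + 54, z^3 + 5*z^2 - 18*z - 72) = z^2 + 9*z + 18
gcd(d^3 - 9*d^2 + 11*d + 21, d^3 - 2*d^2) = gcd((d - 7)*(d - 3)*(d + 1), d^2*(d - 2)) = 1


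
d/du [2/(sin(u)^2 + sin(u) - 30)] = -2*(2*sin(u) + 1)*cos(u)/(sin(u)^2 + sin(u) - 30)^2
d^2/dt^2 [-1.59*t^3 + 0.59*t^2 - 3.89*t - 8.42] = 1.18 - 9.54*t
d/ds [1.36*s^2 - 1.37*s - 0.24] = 2.72*s - 1.37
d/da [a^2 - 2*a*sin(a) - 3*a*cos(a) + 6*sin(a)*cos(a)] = 3*a*sin(a) - 2*a*cos(a) + 2*a - 2*sin(a) - 3*cos(a) + 6*cos(2*a)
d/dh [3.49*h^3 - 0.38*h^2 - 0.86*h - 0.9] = 10.47*h^2 - 0.76*h - 0.86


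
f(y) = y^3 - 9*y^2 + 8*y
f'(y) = 3*y^2 - 18*y + 8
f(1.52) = -5.12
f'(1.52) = -12.43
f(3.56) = -40.46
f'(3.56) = -18.06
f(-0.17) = -1.63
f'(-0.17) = 11.15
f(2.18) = -14.97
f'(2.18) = -16.98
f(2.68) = -23.95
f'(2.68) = -18.69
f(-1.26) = -26.37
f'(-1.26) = 35.44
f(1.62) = -6.41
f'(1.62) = -13.29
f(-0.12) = -1.09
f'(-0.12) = 10.20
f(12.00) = 528.00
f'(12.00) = 224.00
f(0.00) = 0.00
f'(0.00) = 8.00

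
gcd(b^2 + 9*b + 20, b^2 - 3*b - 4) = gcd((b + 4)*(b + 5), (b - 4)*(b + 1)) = 1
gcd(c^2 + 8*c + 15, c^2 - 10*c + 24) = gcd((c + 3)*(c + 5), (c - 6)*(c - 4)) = 1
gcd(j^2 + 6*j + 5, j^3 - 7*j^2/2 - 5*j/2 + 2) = j + 1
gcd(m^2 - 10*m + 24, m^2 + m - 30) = 1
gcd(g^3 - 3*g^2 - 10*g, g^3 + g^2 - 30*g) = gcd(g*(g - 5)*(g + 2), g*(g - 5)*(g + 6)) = g^2 - 5*g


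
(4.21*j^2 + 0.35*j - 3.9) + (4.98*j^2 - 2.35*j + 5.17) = 9.19*j^2 - 2.0*j + 1.27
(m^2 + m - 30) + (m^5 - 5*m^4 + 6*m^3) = m^5 - 5*m^4 + 6*m^3 + m^2 + m - 30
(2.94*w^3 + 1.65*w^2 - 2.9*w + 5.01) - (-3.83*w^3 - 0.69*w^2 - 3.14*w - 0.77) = 6.77*w^3 + 2.34*w^2 + 0.24*w + 5.78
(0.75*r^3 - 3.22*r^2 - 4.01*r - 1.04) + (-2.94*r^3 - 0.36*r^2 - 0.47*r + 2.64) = -2.19*r^3 - 3.58*r^2 - 4.48*r + 1.6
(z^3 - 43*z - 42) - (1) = z^3 - 43*z - 43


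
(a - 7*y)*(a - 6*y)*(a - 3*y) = a^3 - 16*a^2*y + 81*a*y^2 - 126*y^3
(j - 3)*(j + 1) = j^2 - 2*j - 3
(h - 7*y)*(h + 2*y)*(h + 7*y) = h^3 + 2*h^2*y - 49*h*y^2 - 98*y^3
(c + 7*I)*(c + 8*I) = c^2 + 15*I*c - 56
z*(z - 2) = z^2 - 2*z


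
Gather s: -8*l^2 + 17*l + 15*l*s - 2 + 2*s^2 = -8*l^2 + 15*l*s + 17*l + 2*s^2 - 2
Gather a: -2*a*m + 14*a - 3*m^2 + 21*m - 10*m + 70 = a*(14 - 2*m) - 3*m^2 + 11*m + 70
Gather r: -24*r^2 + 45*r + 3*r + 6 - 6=-24*r^2 + 48*r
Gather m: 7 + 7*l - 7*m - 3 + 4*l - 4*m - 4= 11*l - 11*m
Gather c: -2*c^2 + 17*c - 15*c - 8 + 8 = -2*c^2 + 2*c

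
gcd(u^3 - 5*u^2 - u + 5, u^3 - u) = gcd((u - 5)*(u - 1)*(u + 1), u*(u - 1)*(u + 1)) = u^2 - 1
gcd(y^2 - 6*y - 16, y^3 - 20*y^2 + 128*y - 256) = y - 8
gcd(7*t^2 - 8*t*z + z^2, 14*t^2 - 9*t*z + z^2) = -7*t + z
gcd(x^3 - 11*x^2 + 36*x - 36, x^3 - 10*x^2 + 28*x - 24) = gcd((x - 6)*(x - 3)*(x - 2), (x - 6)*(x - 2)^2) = x^2 - 8*x + 12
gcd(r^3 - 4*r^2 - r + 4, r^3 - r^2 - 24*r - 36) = 1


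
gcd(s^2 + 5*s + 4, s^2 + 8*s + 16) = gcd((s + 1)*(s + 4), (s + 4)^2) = s + 4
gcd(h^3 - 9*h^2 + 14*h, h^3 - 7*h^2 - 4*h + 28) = h^2 - 9*h + 14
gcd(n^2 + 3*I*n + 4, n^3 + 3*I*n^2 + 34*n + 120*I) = n + 4*I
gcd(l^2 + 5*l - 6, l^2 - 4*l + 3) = l - 1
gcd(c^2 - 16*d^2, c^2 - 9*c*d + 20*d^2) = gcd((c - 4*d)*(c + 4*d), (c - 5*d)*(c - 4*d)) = c - 4*d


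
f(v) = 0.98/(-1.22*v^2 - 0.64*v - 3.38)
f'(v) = 0.98*(2.44*v + 0.64)/(-1.22*v^2 - 0.64*v - 3.38)^2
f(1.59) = -0.13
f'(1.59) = 0.08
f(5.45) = -0.02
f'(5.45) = 0.01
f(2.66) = -0.07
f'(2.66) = 0.04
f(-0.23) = -0.30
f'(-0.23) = 0.01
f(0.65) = -0.23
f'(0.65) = 0.12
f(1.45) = -0.14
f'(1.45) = 0.09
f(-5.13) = -0.03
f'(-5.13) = -0.01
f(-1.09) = -0.24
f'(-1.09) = -0.12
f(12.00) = -0.01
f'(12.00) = 0.00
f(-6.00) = -0.02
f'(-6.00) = -0.01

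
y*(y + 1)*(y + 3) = y^3 + 4*y^2 + 3*y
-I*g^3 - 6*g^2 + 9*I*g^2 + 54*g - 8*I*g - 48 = (g - 8)*(g - 6*I)*(-I*g + I)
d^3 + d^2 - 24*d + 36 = (d - 3)*(d - 2)*(d + 6)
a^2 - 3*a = a*(a - 3)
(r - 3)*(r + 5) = r^2 + 2*r - 15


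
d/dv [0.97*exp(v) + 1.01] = 0.97*exp(v)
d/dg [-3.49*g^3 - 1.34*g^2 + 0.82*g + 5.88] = -10.47*g^2 - 2.68*g + 0.82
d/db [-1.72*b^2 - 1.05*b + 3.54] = -3.44*b - 1.05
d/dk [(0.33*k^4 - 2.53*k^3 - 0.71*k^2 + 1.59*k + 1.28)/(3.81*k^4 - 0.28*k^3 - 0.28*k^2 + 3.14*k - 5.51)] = (9.5469*k^6 + 5.2254*k^5 - 14.5555*k^4 - 41.7784*k^3 + 41.1119*k^2 + 8.541*k - 12.7801)/(14.5161*k^8 - 2.1336*k^7 - 2.0552*k^6 + 24.0836*k^5 - 43.6662*k^4 + 1.3272*k^3 + 12.9452*k^2 - 34.6028*k + 30.3601)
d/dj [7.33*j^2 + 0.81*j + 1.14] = 14.66*j + 0.81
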